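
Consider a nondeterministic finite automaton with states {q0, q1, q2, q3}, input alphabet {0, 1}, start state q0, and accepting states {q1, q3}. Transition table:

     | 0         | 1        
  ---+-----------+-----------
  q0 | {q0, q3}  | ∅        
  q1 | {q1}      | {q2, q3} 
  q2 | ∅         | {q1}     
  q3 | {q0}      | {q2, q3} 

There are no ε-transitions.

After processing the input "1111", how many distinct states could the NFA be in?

Start in {q0}.
Read '1': {q0} → ∅.
The set is empty and remains empty for the remaining 3 symbols.
That set has 0 states.

0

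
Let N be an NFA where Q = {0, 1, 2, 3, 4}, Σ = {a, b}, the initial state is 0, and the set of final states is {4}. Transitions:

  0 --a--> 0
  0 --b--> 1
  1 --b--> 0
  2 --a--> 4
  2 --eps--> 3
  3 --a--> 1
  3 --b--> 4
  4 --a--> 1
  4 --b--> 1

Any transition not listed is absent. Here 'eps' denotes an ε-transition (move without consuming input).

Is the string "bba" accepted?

No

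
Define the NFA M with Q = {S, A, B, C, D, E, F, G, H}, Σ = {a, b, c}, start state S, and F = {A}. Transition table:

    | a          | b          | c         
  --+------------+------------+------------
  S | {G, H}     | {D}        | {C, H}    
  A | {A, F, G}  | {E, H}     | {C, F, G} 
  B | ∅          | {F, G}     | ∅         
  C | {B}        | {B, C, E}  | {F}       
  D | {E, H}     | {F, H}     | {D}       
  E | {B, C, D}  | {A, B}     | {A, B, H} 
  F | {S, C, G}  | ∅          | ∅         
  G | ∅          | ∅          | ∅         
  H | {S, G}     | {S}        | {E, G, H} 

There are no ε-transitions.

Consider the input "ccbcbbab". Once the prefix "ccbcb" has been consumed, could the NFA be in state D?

No

Start in {S}.
Read 'c': S→{C, H}; now {C, H}.
Read 'c': C→{F}, H→{E, G, H}; now {E, F, G, H}.
Read 'b': E→{A, B}, F→∅, G→∅, H→{S}; now {S, A, B}.
Read 'c': S→{C, H}, A→{C, F, G}, B→∅; now {C, F, G, H}.
Read 'b': C→{B, C, E}, F→∅, G→∅, H→{S}; now {S, B, C, E}.
State D is not in {S, B, C, E}.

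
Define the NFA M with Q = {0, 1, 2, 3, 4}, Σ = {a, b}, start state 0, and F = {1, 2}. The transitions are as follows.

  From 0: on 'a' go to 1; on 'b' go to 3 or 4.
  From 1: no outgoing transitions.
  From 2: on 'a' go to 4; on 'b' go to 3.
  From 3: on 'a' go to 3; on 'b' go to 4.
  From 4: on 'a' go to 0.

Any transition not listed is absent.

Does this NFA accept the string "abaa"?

No

Start in {0}.
Read 'a': {0} → {1}.
Read 'b': {1} → ∅.
The set is empty and remains empty for the remaining 2 symbols.
The final set ∅ contains no accepting state.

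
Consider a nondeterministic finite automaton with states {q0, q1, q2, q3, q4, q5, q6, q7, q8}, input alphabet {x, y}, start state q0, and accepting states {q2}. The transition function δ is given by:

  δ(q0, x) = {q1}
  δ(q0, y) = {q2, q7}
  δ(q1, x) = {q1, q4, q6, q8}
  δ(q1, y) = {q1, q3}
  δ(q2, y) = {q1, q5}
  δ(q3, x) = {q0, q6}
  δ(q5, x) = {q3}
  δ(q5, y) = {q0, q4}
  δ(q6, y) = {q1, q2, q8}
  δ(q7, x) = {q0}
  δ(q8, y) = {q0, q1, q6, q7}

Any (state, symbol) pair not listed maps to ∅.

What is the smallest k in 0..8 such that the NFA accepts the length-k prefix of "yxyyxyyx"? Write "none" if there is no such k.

Start in {q0}.
Read 'y': q0→{q2, q7}; now {q2, q7}.
None of the earlier sets intersect F, but {q2, q7} does.

1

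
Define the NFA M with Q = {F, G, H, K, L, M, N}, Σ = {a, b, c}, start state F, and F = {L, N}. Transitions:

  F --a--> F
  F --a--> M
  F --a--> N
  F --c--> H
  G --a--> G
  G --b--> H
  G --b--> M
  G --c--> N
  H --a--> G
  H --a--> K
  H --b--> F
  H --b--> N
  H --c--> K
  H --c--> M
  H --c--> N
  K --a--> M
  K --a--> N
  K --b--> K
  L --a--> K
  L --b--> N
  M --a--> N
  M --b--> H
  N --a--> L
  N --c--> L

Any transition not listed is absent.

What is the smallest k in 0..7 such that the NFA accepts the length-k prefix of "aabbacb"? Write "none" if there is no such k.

1

Start in {F}.
Read 'a': {F} → {F, M, N}.
None of the earlier sets intersect F, but {F, M, N} does.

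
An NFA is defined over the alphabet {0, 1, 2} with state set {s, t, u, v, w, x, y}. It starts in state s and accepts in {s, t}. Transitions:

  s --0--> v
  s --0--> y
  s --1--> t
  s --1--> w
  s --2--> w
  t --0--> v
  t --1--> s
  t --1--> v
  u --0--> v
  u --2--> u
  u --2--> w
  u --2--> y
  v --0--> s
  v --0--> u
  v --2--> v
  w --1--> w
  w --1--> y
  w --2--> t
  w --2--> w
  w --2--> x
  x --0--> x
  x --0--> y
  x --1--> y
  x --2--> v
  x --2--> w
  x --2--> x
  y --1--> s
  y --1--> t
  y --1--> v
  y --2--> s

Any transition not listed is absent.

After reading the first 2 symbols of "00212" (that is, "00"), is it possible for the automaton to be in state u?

Yes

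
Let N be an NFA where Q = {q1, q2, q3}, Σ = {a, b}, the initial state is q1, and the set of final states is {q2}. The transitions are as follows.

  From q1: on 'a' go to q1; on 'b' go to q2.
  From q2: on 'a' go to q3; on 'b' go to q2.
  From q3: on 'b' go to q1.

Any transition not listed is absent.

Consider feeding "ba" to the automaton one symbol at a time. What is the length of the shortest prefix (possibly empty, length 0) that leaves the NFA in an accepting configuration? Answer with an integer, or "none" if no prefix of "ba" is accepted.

Start in {q1}.
Read 'b': q1→{q2}; now {q2}.
None of the earlier sets intersect F, but {q2} does.

1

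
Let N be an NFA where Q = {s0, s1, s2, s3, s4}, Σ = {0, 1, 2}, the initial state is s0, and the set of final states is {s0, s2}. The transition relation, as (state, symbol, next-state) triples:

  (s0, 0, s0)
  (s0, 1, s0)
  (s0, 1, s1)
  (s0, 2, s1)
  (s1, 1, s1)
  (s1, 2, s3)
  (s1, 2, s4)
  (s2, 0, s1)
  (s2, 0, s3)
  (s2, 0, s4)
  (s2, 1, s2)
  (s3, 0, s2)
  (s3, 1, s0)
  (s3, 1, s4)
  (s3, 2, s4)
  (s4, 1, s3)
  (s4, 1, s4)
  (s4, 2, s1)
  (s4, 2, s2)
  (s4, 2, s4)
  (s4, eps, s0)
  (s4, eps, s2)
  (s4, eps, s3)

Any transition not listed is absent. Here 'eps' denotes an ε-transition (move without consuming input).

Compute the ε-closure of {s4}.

{s0, s2, s3, s4}

Begin with {s4}.
ε-move s4 → s0; add s0.
ε-move s4 → s2; add s2.
ε-move s4 → s3; add s3.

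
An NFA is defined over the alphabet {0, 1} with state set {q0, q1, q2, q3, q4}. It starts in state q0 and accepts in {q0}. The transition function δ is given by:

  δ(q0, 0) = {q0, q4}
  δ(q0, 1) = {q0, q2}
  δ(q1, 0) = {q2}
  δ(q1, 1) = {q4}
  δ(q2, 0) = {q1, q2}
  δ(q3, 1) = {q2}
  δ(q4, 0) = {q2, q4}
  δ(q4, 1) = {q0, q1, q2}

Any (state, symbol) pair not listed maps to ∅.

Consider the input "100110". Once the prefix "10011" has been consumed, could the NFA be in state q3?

Start in {q0}.
Read '1': {q0} → {q0, q2}.
Read '0': {q0, q2} → {q0, q1, q2, q4}.
Read '0': {q0, q1, q2, q4} → {q0, q1, q2, q4}.
Read '1': {q0, q1, q2, q4} → {q0, q1, q2, q4}.
Read '1': {q0, q1, q2, q4} → {q0, q1, q2, q4}.
State q3 is not in {q0, q1, q2, q4}.

No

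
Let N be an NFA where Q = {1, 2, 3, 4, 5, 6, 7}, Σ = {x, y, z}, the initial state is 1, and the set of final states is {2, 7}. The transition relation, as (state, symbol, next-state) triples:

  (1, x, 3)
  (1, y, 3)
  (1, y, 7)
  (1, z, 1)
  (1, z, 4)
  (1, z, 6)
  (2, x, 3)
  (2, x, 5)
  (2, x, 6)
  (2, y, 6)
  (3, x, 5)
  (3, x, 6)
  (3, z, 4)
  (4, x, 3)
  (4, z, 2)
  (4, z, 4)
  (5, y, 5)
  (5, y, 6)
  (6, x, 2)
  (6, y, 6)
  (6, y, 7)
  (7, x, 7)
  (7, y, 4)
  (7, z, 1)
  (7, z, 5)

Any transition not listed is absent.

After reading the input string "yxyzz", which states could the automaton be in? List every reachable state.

{1, 2, 4, 6}

Start in {1}.
Read 'y': 1→{3, 7}; now {3, 7}.
Read 'x': 3→{5, 6}, 7→{7}; now {5, 6, 7}.
Read 'y': 5→{5, 6}, 6→{6, 7}, 7→{4}; now {4, 5, 6, 7}.
Read 'z': 4→{2, 4}, 5→∅, 6→∅, 7→{1, 5}; now {1, 2, 4, 5}.
Read 'z': 1→{1, 4, 6}, 2→∅, 4→{2, 4}, 5→∅; now {1, 2, 4, 6}.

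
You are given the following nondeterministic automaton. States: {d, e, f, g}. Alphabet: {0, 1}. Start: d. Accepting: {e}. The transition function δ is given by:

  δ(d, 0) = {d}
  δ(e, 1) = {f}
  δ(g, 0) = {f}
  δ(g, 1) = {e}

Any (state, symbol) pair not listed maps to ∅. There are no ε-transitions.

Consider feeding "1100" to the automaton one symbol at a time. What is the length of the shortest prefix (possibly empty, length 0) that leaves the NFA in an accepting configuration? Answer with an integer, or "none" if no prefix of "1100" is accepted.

Start in {d}.
Read '1': d→∅; now ∅.
The set is empty and remains empty for the remaining 3 symbols.
No reachable set along the way intersects F.

none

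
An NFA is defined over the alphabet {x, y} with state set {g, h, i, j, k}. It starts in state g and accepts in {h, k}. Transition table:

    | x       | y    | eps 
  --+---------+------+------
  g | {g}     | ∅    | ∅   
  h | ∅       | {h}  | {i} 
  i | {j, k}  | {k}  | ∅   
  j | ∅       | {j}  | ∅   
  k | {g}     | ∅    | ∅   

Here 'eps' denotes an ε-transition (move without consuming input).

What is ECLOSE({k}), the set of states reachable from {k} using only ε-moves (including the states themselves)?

Begin with {k}.
No ε-moves leave this set, so the closure equals the set itself.

{k}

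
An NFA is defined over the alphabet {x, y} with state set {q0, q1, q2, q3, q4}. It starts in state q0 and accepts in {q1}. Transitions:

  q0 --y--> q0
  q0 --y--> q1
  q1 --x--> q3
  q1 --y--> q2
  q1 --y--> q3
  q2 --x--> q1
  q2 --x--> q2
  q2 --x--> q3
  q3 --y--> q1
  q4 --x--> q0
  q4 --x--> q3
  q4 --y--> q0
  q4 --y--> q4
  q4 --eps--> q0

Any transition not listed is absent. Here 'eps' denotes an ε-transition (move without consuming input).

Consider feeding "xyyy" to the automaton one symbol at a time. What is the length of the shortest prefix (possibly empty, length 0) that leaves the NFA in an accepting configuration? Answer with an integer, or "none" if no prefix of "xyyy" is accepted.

none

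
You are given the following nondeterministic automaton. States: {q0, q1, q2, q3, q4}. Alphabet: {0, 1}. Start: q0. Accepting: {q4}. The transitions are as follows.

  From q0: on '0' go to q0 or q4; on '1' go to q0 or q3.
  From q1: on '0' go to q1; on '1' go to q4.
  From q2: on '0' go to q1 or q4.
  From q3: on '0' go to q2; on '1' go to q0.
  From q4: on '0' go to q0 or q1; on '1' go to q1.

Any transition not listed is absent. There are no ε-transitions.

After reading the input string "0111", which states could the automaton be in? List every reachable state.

{q0, q1, q3}

Start in {q0}.
Read '0': {q0} → {q0, q4}.
Read '1': {q0, q4} → {q0, q1, q3}.
Read '1': {q0, q1, q3} → {q0, q3, q4}.
Read '1': {q0, q3, q4} → {q0, q1, q3}.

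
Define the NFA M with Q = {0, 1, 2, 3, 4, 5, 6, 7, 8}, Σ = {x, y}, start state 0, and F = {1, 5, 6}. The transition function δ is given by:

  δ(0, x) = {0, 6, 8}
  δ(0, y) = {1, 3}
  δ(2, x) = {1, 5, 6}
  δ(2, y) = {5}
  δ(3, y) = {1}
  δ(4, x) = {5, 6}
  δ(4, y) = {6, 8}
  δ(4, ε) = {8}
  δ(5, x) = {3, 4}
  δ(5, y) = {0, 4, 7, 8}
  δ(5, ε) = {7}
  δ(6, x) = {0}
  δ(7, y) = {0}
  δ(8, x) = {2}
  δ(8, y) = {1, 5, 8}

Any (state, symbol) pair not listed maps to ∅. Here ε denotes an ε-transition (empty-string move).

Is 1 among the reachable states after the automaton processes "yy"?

Start in {0}.
Read 'y': 0→{1, 3}; now {1, 3}.
Read 'y': 1→∅, 3→{1}; now {1}.
State 1 is in {1}.

Yes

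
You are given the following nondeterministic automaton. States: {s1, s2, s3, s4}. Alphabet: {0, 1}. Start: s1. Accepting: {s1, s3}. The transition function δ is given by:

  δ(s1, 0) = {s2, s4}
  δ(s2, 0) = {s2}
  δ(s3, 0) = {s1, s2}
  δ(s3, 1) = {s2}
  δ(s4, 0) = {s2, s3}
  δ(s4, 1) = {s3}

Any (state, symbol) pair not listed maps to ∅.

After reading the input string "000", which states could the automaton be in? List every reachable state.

{s1, s2}

Start in {s1}.
Read '0': {s1} → {s2, s4}.
Read '0': {s2, s4} → {s2, s3}.
Read '0': {s2, s3} → {s1, s2}.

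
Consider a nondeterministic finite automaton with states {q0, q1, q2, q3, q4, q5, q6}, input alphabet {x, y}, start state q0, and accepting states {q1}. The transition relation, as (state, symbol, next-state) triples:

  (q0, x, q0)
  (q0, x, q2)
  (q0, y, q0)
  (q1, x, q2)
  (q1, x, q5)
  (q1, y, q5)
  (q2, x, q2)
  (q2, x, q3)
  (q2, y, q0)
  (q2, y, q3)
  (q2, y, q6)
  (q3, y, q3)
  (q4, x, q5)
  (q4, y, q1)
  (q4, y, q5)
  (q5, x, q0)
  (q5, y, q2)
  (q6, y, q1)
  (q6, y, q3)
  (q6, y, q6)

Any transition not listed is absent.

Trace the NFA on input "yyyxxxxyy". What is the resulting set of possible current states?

Start in {q0}.
Read 'y': q0→{q0}; now {q0}.
Read 'y': q0→{q0}; now {q0}.
Read 'y': q0→{q0}; now {q0}.
Read 'x': q0→{q0, q2}; now {q0, q2}.
Read 'x': q0→{q0, q2}, q2→{q2, q3}; now {q0, q2, q3}.
Read 'x': q0→{q0, q2}, q2→{q2, q3}, q3→∅; now {q0, q2, q3}.
Read 'x': q0→{q0, q2}, q2→{q2, q3}, q3→∅; now {q0, q2, q3}.
Read 'y': q0→{q0}, q2→{q0, q3, q6}, q3→{q3}; now {q0, q3, q6}.
Read 'y': q0→{q0}, q3→{q3}, q6→{q1, q3, q6}; now {q0, q1, q3, q6}.

{q0, q1, q3, q6}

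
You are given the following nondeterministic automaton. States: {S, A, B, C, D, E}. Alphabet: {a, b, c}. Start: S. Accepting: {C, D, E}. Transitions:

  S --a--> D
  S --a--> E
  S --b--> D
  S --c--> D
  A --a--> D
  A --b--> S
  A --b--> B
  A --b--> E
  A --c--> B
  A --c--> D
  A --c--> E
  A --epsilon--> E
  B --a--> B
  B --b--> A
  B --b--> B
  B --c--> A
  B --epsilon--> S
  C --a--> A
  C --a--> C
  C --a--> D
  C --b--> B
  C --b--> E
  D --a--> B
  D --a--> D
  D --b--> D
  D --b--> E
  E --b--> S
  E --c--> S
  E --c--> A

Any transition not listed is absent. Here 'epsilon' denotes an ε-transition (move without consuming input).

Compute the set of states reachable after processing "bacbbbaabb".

{S, A, B, D, E}

Start in {S}.
Read 'b': S→{D}; now {D}.
Read 'a': D→{B, D}; union {B, D}; ε-closure = {S, B, D}.
Read 'c': S→{D}, B→{A}, D→∅; union {A, D}; ε-closure = {A, D, E}.
Read 'b': A→{S, B, E}, D→{D, E}, E→{S}; now {S, B, D, E}.
Read 'b': S→{D}, B→{A, B}, D→{D, E}, E→{S}; now {S, A, B, D, E}.
Read 'b': S→{D}, A→{S, B, E}, B→{A, B}, D→{D, E}, E→{S}; now {S, A, B, D, E}.
Read 'a': S→{D, E}, A→{D}, B→{B}, D→{B, D}, E→∅; union {B, D, E}; ε-closure = {S, B, D, E}.
Read 'a': S→{D, E}, B→{B}, D→{B, D}, E→∅; union {B, D, E}; ε-closure = {S, B, D, E}.
Read 'b': S→{D}, B→{A, B}, D→{D, E}, E→{S}; now {S, A, B, D, E}.
Read 'b': S→{D}, A→{S, B, E}, B→{A, B}, D→{D, E}, E→{S}; now {S, A, B, D, E}.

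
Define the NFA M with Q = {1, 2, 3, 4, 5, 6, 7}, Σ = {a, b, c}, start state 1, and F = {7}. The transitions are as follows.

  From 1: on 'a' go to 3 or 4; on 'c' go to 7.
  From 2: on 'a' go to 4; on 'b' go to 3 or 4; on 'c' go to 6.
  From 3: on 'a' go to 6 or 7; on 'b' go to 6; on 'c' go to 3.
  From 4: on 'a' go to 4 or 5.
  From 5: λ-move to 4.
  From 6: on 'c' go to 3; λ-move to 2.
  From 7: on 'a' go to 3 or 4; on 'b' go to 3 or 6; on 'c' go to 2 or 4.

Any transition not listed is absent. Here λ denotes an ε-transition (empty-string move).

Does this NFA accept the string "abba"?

Start in {1}.
Read 'a': 1→{3, 4}; now {3, 4}.
Read 'b': 3→{6}, 4→∅; union {6}; ε-closure = {2, 6}.
Read 'b': 2→{3, 4}, 6→∅; now {3, 4}.
Read 'a': 3→{6, 7}, 4→{4, 5}; union {4, 5, 6, 7}; ε-closure = {2, 4, 5, 6, 7}.
The final set {2, 4, 5, 6, 7} contains the accepting state 7.

Yes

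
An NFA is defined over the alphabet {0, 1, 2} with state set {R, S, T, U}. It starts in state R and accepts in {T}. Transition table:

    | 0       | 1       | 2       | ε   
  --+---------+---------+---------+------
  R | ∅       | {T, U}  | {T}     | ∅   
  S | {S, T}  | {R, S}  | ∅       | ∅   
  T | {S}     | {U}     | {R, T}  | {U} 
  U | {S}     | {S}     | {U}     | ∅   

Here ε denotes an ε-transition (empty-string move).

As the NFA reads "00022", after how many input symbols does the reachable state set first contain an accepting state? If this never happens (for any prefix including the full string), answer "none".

Start in {R}.
Read '0': {R} → ∅.
The set is empty and remains empty for the remaining 4 symbols.
No reachable set along the way intersects F.

none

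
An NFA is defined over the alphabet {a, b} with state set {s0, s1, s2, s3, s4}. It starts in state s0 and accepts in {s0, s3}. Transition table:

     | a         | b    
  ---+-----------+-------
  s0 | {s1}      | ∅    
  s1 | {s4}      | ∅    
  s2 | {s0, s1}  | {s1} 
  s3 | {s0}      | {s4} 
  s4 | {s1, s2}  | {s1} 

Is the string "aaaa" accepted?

Start in {s0}.
Read 'a': s0→{s1}; now {s1}.
Read 'a': s1→{s4}; now {s4}.
Read 'a': s4→{s1, s2}; now {s1, s2}.
Read 'a': s1→{s4}, s2→{s0, s1}; now {s0, s1, s4}.
The final set {s0, s1, s4} contains the accepting state s0.

Yes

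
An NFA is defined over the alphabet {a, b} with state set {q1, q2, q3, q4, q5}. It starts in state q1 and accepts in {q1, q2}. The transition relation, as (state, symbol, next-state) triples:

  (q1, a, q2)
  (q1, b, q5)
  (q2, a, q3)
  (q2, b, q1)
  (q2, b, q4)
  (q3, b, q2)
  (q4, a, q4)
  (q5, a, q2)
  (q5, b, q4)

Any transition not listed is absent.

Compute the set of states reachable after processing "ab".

{q1, q4}

Start in {q1}.
Read 'a': q1→{q2}; now {q2}.
Read 'b': q2→{q1, q4}; now {q1, q4}.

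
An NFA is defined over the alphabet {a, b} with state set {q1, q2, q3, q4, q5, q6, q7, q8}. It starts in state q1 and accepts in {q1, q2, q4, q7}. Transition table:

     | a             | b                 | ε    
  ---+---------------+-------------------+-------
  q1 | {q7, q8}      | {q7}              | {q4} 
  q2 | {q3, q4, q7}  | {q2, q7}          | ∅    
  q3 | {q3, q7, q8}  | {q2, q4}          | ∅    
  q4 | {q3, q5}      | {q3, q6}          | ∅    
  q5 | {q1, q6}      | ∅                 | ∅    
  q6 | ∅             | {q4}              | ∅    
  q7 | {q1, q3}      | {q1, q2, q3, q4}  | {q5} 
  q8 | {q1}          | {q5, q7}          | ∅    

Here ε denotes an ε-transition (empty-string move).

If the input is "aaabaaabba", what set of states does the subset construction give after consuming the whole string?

{q1, q3, q4, q5, q6, q7, q8}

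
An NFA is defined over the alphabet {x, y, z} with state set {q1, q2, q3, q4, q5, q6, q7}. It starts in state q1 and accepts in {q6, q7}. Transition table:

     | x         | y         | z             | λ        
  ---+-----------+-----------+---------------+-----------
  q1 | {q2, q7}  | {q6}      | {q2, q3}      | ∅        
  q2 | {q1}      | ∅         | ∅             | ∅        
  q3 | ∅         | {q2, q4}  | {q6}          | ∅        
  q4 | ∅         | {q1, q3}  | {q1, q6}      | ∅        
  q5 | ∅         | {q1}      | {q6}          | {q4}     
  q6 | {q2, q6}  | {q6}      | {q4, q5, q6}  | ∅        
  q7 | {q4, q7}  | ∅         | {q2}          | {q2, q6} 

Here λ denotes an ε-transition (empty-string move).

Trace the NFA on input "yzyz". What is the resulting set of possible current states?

{q2, q3, q4, q5, q6}

Start in {q1}.
Read 'y': {q1} → {q6}.
Read 'z': {q6} → {q4, q5, q6}.
Read 'y': {q4, q5, q6} → {q1, q3, q6}.
Read 'z': {q1, q3, q6} → {q2, q3, q4, q5, q6}.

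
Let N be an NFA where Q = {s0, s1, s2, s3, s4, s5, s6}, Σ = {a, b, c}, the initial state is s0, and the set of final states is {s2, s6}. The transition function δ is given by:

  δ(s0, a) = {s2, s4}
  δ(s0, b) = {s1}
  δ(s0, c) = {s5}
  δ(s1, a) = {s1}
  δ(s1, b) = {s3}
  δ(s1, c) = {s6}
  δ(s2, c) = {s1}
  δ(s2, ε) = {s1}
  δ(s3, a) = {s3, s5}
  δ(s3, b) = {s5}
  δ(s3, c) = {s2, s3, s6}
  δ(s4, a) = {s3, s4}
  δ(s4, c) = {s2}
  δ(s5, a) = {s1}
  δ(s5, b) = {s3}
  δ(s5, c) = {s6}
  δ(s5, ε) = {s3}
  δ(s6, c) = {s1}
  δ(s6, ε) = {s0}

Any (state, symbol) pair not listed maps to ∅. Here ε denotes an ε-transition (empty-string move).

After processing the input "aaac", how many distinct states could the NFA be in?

5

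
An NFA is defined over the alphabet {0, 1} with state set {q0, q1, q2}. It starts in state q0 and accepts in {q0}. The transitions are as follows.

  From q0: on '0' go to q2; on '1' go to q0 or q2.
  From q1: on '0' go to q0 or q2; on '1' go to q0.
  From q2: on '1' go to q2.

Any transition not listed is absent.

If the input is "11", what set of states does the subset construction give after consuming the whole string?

{q0, q2}

Start in {q0}.
Read '1': q0→{q0, q2}; now {q0, q2}.
Read '1': q0→{q0, q2}, q2→{q2}; now {q0, q2}.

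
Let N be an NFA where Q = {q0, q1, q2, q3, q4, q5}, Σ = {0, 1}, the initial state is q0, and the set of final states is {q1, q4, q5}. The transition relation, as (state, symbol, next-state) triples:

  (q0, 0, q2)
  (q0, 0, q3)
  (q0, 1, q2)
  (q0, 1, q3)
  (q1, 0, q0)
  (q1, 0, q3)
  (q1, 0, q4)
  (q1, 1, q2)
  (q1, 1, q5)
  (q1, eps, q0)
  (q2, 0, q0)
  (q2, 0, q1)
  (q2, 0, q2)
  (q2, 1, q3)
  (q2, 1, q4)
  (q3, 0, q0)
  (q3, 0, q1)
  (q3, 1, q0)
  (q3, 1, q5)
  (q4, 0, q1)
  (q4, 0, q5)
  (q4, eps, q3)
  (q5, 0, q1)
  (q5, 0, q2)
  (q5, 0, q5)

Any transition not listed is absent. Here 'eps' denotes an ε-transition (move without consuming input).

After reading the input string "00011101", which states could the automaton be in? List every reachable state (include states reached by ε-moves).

{q0, q2, q3, q4, q5}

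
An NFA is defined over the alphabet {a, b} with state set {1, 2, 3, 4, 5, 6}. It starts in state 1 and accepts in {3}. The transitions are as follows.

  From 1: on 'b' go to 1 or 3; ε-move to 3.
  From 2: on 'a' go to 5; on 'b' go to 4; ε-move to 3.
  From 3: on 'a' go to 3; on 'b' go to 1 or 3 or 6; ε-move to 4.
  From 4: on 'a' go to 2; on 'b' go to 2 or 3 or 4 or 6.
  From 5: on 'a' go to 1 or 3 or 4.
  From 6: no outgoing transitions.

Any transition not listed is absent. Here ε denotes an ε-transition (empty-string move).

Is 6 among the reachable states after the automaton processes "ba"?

Start: ε-closure({1}) = {1, 3, 4}.
Read 'b': {1, 3, 4} → {1, 2, 3, 4, 6}.
Read 'a': {1, 2, 3, 4, 6} → {2, 3, 4, 5}.
State 6 is not in {2, 3, 4, 5}.

No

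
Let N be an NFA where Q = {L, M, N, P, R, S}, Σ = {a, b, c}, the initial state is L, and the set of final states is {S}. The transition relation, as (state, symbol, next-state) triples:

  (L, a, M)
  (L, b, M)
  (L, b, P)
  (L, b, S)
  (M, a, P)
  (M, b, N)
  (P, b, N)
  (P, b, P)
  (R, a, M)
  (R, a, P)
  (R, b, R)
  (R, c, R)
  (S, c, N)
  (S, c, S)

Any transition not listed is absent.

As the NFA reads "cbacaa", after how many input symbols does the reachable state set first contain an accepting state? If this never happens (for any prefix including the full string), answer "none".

Start in {L}.
Read 'c': L→∅; now ∅.
The set is empty and remains empty for the remaining 5 symbols.
No reachable set along the way intersects F.

none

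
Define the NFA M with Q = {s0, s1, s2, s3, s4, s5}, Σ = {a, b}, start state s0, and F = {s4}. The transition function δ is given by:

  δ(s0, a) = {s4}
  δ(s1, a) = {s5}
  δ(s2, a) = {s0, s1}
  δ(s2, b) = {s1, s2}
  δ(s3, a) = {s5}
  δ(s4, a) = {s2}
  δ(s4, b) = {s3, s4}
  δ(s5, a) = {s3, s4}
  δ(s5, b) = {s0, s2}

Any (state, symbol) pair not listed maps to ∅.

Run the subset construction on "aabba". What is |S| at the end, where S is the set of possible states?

3

Start in {s0}.
Read 'a': s0→{s4}; now {s4}.
Read 'a': s4→{s2}; now {s2}.
Read 'b': s2→{s1, s2}; now {s1, s2}.
Read 'b': s1→∅, s2→{s1, s2}; now {s1, s2}.
Read 'a': s1→{s5}, s2→{s0, s1}; now {s0, s1, s5}.
That set has 3 states.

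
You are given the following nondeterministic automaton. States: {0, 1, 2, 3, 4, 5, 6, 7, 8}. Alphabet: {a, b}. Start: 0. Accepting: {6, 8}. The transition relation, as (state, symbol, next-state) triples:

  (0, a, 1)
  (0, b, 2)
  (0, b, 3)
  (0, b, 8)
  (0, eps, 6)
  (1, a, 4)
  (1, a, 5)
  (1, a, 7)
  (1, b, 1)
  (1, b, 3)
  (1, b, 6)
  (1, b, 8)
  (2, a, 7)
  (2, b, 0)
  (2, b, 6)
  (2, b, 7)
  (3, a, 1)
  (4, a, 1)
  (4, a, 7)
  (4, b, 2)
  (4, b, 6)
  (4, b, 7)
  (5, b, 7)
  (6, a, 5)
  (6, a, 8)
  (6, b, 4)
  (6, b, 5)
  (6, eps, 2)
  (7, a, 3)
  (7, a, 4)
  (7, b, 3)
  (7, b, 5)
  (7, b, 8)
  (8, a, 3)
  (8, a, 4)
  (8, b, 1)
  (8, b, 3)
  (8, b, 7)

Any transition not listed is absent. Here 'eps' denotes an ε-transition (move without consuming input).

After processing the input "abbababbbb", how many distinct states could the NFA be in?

Start: ε-closure({0}) = {0, 2, 6}.
Read 'a': {0, 2, 6} → {1, 5, 7, 8}.
Read 'b': {1, 5, 7, 8} → {1, 2, 3, 5, 6, 7, 8}.
Read 'b': {1, 2, 3, 5, 6, 7, 8} → {0, 1, 2, 3, 4, 5, 6, 7, 8}.
Read 'a': {0, 1, 2, 3, 4, 5, 6, 7, 8} → {1, 3, 4, 5, 7, 8}.
Read 'b': {1, 3, 4, 5, 7, 8} → {1, 2, 3, 5, 6, 7, 8}.
Read 'a': {1, 2, 3, 5, 6, 7, 8} → {1, 3, 4, 5, 7, 8}.
Read 'b': {1, 3, 4, 5, 7, 8} → {1, 2, 3, 5, 6, 7, 8}.
Read 'b': {1, 2, 3, 5, 6, 7, 8} → {0, 1, 2, 3, 4, 5, 6, 7, 8}.
Read 'b': {0, 1, 2, 3, 4, 5, 6, 7, 8} → {0, 1, 2, 3, 4, 5, 6, 7, 8}.
Read 'b': {0, 1, 2, 3, 4, 5, 6, 7, 8} → {0, 1, 2, 3, 4, 5, 6, 7, 8}.
That set has 9 states.

9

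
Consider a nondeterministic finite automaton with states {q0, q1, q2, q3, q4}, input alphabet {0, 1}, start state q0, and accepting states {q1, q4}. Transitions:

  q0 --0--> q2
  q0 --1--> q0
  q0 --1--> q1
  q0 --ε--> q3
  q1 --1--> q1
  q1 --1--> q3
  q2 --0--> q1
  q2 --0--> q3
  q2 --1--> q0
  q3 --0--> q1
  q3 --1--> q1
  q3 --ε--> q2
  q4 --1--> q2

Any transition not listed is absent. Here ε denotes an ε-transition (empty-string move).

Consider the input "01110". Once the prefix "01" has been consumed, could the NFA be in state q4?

No

Start: ε-closure({q0}) = {q0, q2, q3}.
Read '0': q0→{q2}, q2→{q1, q3}, q3→{q1}; now {q1, q2, q3}.
Read '1': q1→{q1, q3}, q2→{q0}, q3→{q1}; union {q0, q1, q3}; ε-closure = {q0, q1, q2, q3}.
State q4 is not in {q0, q1, q2, q3}.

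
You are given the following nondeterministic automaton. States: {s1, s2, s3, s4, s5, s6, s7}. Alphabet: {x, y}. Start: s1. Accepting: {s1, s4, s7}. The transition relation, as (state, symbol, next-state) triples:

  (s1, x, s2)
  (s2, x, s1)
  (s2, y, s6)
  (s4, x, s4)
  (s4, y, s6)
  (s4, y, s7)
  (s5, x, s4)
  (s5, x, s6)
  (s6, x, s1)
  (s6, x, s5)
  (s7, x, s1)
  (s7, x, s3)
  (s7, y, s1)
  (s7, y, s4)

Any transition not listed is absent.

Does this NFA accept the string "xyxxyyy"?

Start in {s1}.
Read 'x': s1→{s2}; now {s2}.
Read 'y': s2→{s6}; now {s6}.
Read 'x': s6→{s1, s5}; now {s1, s5}.
Read 'x': s1→{s2}, s5→{s4, s6}; now {s2, s4, s6}.
Read 'y': s2→{s6}, s4→{s6, s7}, s6→∅; now {s6, s7}.
Read 'y': s6→∅, s7→{s1, s4}; now {s1, s4}.
Read 'y': s1→∅, s4→{s6, s7}; now {s6, s7}.
The final set {s6, s7} contains the accepting state s7.

Yes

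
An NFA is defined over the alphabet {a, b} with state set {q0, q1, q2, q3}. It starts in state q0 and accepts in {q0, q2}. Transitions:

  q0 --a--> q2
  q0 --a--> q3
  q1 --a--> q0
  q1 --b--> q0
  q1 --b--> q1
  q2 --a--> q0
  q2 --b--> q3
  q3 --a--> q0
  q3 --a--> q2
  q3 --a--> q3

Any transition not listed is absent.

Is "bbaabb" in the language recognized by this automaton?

No

Start in {q0}.
Read 'b': {q0} → ∅.
The set is empty and remains empty for the remaining 5 symbols.
The final set ∅ contains no accepting state.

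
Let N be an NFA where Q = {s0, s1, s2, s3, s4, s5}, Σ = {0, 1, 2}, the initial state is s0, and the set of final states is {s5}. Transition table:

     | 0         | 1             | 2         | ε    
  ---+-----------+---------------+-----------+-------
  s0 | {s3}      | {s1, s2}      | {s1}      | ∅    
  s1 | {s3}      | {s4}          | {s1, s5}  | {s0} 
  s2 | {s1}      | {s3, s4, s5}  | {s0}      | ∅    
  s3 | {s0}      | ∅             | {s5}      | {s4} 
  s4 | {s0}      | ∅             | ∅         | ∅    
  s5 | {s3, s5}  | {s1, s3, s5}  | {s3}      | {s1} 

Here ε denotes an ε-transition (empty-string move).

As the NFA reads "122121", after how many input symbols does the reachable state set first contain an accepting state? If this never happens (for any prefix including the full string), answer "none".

2

Start in {s0}.
Read '1': s0→{s1, s2}; union {s1, s2}; ε-closure = {s0, s1, s2}.
Read '2': s0→{s1}, s1→{s1, s5}, s2→{s0}; now {s0, s1, s5}.
None of the earlier sets intersect F, but {s0, s1, s5} does.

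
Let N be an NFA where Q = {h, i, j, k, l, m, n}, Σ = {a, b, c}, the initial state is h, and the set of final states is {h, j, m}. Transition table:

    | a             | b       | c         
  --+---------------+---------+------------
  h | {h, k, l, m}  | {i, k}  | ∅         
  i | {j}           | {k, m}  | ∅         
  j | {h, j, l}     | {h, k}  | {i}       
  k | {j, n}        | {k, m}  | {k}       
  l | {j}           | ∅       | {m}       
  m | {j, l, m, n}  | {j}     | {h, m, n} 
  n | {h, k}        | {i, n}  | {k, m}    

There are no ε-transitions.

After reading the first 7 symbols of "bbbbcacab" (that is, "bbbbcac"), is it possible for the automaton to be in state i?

Start in {h}.
Read 'b': h→{i, k}; now {i, k}.
Read 'b': i→{k, m}, k→{k, m}; now {k, m}.
Read 'b': k→{k, m}, m→{j}; now {j, k, m}.
Read 'b': j→{h, k}, k→{k, m}, m→{j}; now {h, j, k, m}.
Read 'c': h→∅, j→{i}, k→{k}, m→{h, m, n}; now {h, i, k, m, n}.
Read 'a': h→{h, k, l, m}, i→{j}, k→{j, n}, m→{j, l, m, n}, n→{h, k}; now {h, j, k, l, m, n}.
Read 'c': h→∅, j→{i}, k→{k}, l→{m}, m→{h, m, n}, n→{k, m}; now {h, i, k, m, n}.
State i is in {h, i, k, m, n}.

Yes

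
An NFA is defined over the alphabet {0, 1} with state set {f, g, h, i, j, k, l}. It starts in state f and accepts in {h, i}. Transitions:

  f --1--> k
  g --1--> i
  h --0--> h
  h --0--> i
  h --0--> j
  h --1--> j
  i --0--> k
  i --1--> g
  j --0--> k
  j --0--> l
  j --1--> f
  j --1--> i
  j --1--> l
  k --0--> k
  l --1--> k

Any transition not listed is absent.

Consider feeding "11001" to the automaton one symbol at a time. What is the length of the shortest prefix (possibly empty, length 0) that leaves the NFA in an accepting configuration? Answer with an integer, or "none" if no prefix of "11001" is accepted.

none

Start in {f}.
Read '1': f→{k}; now {k}.
Read '1': k→∅; now ∅.
The set is empty and remains empty for the remaining 3 symbols.
No reachable set along the way intersects F.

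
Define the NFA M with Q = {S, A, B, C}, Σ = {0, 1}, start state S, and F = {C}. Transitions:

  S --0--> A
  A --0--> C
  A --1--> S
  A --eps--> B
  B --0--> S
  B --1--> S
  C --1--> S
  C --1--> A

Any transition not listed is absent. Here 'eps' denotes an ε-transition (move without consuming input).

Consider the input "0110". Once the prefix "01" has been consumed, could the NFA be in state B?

No

Start in {S}.
Read '0': S→{A}; union {A}; ε-closure = {A, B}.
Read '1': A→{S}, B→{S}; now {S}.
State B is not in {S}.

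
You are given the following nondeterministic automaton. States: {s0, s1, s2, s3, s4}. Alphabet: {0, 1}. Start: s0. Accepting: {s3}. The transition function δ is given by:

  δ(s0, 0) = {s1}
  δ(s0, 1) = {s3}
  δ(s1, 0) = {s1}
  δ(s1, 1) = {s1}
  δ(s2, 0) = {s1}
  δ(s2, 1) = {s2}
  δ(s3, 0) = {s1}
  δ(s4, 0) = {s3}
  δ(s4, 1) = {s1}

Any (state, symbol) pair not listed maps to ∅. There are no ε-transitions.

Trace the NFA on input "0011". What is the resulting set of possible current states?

{s1}

Start in {s0}.
Read '0': {s0} → {s1}.
Read '0': {s1} → {s1}.
Read '1': {s1} → {s1}.
Read '1': {s1} → {s1}.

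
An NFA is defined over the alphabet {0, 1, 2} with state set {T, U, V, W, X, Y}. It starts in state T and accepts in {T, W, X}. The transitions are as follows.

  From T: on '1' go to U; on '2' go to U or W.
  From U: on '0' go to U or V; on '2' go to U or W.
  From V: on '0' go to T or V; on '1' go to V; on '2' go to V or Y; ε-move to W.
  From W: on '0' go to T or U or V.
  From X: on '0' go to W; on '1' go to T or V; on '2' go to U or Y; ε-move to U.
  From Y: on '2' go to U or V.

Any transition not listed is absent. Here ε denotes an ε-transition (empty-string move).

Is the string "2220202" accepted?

Start in {T}.
Read '2': {T} → {U, W}.
Read '2': {U, W} → {U, W}.
Read '2': {U, W} → {U, W}.
Read '0': {U, W} → {T, U, V, W}.
Read '2': {T, U, V, W} → {U, V, W, Y}.
Read '0': {U, V, W, Y} → {T, U, V, W}.
Read '2': {T, U, V, W} → {U, V, W, Y}.
The final set {U, V, W, Y} contains the accepting state W.

Yes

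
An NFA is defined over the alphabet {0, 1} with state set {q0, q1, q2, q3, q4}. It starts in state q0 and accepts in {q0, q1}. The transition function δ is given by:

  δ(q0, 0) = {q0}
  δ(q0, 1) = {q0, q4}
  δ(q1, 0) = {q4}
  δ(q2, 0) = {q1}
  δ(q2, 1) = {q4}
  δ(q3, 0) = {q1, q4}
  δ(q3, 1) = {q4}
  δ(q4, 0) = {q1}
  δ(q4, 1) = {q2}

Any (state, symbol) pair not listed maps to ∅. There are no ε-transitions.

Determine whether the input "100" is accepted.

Yes

Start in {q0}.
Read '1': q0→{q0, q4}; now {q0, q4}.
Read '0': q0→{q0}, q4→{q1}; now {q0, q1}.
Read '0': q0→{q0}, q1→{q4}; now {q0, q4}.
The final set {q0, q4} contains the accepting state q0.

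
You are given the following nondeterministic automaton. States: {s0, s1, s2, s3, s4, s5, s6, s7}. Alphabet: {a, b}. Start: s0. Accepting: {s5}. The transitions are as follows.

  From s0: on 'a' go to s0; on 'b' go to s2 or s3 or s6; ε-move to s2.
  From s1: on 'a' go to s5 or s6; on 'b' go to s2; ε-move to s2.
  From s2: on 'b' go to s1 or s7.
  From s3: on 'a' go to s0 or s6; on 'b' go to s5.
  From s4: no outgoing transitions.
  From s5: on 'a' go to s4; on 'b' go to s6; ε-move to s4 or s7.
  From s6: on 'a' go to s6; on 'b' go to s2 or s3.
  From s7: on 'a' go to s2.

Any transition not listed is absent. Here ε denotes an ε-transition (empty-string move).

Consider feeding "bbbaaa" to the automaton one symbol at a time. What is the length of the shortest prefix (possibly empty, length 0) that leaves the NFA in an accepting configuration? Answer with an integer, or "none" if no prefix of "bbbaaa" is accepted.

Start: ε-closure({s0}) = {s0, s2}.
Read 'b': s0→{s2, s3, s6}, s2→{s1, s7}; now {s1, s2, s3, s6, s7}.
Read 'b': s1→{s2}, s2→{s1, s7}, s3→{s5}, s6→{s2, s3}, s7→∅; union {s1, s2, s3, s5, s7}; ε-closure = {s1, s2, s3, s4, s5, s7}.
None of the earlier sets intersect F, but {s1, s2, s3, s4, s5, s7} does.

2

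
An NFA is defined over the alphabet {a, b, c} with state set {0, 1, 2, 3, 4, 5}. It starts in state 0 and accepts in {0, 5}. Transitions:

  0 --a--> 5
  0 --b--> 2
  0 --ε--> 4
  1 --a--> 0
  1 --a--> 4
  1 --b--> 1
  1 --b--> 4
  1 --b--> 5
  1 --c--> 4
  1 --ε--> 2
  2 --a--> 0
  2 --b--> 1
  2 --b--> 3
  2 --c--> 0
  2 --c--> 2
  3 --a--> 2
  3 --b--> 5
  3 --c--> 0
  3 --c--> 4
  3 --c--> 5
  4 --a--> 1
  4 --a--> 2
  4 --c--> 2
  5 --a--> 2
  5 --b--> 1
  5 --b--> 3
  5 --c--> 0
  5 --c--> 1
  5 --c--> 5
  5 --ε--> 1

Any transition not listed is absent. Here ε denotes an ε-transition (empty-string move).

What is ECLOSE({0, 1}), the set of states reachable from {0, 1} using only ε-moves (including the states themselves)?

{0, 1, 2, 4}

Begin with {0, 1}.
ε-move 0 → 4; add 4.
ε-move 1 → 2; add 2.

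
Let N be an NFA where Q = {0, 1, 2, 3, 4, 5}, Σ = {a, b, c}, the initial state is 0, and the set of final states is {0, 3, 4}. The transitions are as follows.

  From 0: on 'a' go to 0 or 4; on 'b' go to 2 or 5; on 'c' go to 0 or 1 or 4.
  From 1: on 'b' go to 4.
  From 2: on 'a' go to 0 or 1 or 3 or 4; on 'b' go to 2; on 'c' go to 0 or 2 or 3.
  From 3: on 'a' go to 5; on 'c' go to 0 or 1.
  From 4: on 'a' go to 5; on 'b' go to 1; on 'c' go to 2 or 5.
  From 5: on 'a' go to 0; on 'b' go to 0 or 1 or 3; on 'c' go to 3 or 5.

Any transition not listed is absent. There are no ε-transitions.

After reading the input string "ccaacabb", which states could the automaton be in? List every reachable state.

{0, 1, 2, 3, 4, 5}

Start in {0}.
Read 'c': 0→{0, 1, 4}; now {0, 1, 4}.
Read 'c': 0→{0, 1, 4}, 1→∅, 4→{2, 5}; now {0, 1, 2, 4, 5}.
Read 'a': 0→{0, 4}, 1→∅, 2→{0, 1, 3, 4}, 4→{5}, 5→{0}; now {0, 1, 3, 4, 5}.
Read 'a': 0→{0, 4}, 1→∅, 3→{5}, 4→{5}, 5→{0}; now {0, 4, 5}.
Read 'c': 0→{0, 1, 4}, 4→{2, 5}, 5→{3, 5}; now {0, 1, 2, 3, 4, 5}.
Read 'a': 0→{0, 4}, 1→∅, 2→{0, 1, 3, 4}, 3→{5}, 4→{5}, 5→{0}; now {0, 1, 3, 4, 5}.
Read 'b': 0→{2, 5}, 1→{4}, 3→∅, 4→{1}, 5→{0, 1, 3}; now {0, 1, 2, 3, 4, 5}.
Read 'b': 0→{2, 5}, 1→{4}, 2→{2}, 3→∅, 4→{1}, 5→{0, 1, 3}; now {0, 1, 2, 3, 4, 5}.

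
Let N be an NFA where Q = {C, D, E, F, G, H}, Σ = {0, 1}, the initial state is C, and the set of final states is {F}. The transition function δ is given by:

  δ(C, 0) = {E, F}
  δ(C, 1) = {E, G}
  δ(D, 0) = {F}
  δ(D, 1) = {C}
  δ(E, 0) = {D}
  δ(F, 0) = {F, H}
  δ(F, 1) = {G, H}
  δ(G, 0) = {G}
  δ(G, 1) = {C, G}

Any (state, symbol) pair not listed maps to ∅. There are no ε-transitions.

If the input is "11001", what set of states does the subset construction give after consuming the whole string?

{C, G, H}

Start in {C}.
Read '1': {C} → {E, G}.
Read '1': {E, G} → {C, G}.
Read '0': {C, G} → {E, F, G}.
Read '0': {E, F, G} → {D, F, G, H}.
Read '1': {D, F, G, H} → {C, G, H}.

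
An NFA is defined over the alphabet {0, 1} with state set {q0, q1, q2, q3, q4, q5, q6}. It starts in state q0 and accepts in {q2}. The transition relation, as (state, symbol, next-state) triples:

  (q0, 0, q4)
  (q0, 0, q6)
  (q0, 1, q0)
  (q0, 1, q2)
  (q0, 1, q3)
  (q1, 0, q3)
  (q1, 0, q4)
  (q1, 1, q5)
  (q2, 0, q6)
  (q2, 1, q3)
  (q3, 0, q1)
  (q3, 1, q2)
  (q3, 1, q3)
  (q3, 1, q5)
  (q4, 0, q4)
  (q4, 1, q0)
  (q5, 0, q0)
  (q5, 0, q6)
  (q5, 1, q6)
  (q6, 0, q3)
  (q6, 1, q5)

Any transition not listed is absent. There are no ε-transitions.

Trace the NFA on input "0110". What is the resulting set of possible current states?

{q1, q3, q4, q6}

Start in {q0}.
Read '0': q0→{q4, q6}; now {q4, q6}.
Read '1': q4→{q0}, q6→{q5}; now {q0, q5}.
Read '1': q0→{q0, q2, q3}, q5→{q6}; now {q0, q2, q3, q6}.
Read '0': q0→{q4, q6}, q2→{q6}, q3→{q1}, q6→{q3}; now {q1, q3, q4, q6}.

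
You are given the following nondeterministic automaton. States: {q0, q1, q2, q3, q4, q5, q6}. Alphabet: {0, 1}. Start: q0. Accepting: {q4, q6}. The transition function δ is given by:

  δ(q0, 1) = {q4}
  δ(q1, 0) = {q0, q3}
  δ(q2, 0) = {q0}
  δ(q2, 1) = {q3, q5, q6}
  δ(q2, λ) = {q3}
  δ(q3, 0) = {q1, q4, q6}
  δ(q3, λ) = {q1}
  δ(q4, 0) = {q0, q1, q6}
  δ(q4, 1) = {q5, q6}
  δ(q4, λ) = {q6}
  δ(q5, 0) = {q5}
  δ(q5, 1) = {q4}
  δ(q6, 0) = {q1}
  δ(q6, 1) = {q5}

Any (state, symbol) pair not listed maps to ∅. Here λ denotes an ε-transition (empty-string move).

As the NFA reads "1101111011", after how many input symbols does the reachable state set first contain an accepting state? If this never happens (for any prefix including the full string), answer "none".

Start in {q0}.
Read '1': {q0} → {q4, q6}.
None of the earlier sets intersect F, but {q4, q6} does.

1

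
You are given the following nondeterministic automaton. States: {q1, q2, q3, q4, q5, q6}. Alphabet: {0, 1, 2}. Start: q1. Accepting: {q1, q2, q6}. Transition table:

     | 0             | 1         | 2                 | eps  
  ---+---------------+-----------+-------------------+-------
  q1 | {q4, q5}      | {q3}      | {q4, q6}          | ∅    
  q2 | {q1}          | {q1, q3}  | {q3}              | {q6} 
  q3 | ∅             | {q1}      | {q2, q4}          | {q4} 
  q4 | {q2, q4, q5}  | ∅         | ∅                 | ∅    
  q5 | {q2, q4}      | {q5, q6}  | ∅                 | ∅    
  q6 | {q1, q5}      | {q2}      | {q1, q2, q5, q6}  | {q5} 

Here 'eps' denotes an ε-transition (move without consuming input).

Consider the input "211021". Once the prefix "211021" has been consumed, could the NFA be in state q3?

Start in {q1}.
Read '2': q1→{q4, q6}; union {q4, q6}; ε-closure = {q4, q5, q6}.
Read '1': q4→∅, q5→{q5, q6}, q6→{q2}; now {q2, q5, q6}.
Read '1': q2→{q1, q3}, q5→{q5, q6}, q6→{q2}; union {q1, q2, q3, q5, q6}; ε-closure = {q1, q2, q3, q4, q5, q6}.
Read '0': q1→{q4, q5}, q2→{q1}, q3→∅, q4→{q2, q4, q5}, q5→{q2, q4}, q6→{q1, q5}; union {q1, q2, q4, q5}; ε-closure = {q1, q2, q4, q5, q6}.
Read '2': q1→{q4, q6}, q2→{q3}, q4→∅, q5→∅, q6→{q1, q2, q5, q6}; now {q1, q2, q3, q4, q5, q6}.
Read '1': q1→{q3}, q2→{q1, q3}, q3→{q1}, q4→∅, q5→{q5, q6}, q6→{q2}; union {q1, q2, q3, q5, q6}; ε-closure = {q1, q2, q3, q4, q5, q6}.
State q3 is in {q1, q2, q3, q4, q5, q6}.

Yes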